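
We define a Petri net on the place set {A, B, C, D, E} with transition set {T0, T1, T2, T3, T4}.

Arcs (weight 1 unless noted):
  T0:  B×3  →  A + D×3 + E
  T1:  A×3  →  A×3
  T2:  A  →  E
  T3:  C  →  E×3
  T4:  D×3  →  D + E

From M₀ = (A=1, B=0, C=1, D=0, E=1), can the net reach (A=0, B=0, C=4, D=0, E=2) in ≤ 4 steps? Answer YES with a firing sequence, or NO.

depth 0: 1 marking
depth 1: 3 markings reached so far
depth 2: 4 markings reached so far
depth 3: 4 markings reached so far
(frontier empty at depth 3; search complete)
target is not among the 4 markings reachable within 4 steps

NO — not reachable within 4 firings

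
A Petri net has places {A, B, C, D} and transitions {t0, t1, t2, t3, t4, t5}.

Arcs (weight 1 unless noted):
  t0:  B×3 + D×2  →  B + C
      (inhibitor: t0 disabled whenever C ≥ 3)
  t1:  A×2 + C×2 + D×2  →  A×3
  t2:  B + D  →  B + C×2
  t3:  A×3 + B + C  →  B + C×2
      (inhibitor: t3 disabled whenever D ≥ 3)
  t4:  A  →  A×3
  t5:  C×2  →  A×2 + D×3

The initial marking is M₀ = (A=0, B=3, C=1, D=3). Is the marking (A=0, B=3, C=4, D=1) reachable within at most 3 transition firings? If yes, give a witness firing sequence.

NO — not reachable within 3 firings

depth 0: 1 marking
depth 1: 3 markings reached so far
depth 2: 7 markings reached so far
depth 3: 12 markings reached so far
target is not among the 12 markings reachable within 3 steps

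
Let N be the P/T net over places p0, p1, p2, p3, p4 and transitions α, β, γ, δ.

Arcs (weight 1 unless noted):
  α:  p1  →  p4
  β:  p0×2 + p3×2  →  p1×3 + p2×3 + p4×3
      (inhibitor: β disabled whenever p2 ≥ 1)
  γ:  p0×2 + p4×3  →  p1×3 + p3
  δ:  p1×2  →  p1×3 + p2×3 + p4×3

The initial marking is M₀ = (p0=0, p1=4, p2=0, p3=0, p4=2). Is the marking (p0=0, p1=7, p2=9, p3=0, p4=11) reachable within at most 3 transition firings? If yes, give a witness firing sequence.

step 1: fire δ:  (p0=0, p1=4, p2=0, p3=0, p4=2) → (p0=0, p1=5, p2=3, p3=0, p4=5)
step 2: fire δ:  (p0=0, p1=5, p2=3, p3=0, p4=5) → (p0=0, p1=6, p2=6, p3=0, p4=8)
step 3: fire δ:  (p0=0, p1=6, p2=6, p3=0, p4=8) → (p0=0, p1=7, p2=9, p3=0, p4=11)

YES — reachable via ⟨δ, δ, δ⟩ (3 firings)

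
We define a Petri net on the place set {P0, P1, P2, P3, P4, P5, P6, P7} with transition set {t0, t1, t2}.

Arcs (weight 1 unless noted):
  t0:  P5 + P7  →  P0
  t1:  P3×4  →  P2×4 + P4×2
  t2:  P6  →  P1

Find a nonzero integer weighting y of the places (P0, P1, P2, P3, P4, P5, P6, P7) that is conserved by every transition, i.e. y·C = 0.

Incidence matrix C (rows=places, cols=transitions):
       t0   t1   t2
   P0   1    0    0
   P1   0    0    1
   P2   0    4    0
   P3   0   -4    0
   P4   0    2    0
   P5  -1    0    0
   P6   0    0   -1
   P7  -1    0    0

Candidate y = [0, 0, 1, 1, 0, 0, 0, 0]; check y·C column-wise:
  col t0: 0·1 + 1·0 + 1·0 + 0·-1 + 0·-1 = 0
  col t1: 1·4 + 1·-4 + 0·2 = 0
  col t2: 0·1 + 1·0 + 1·0 + 0·-1 = 0

y = (P0:0, P1:0, P2:1, P3:1, P4:0, P5:0, P6:0, P7:0)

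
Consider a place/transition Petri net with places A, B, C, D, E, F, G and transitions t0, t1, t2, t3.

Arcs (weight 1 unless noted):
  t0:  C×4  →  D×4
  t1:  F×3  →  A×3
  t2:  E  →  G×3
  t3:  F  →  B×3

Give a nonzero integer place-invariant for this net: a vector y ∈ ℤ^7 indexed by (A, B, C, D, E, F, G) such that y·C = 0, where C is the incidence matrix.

Incidence matrix C (rows=places, cols=transitions):
       t0   t1   t2   t3
    A   0    3    0    0
    B   0    0    0    3
    C  -4    0    0    0
    D   4    0    0    0
    E   0    0   -1    0
    F   0   -3    0   -1
    G   0    0    3    0

Candidate y = [0, 0, 1, 1, 0, 0, 0]; check y·C column-wise:
  col t0: 1·-4 + 1·4 = 0
  col t1: 0·3 + 1·0 + 1·0 + 0·-3 = 0
  col t2: 1·0 + 1·0 + 0·-1 + 0·3 = 0
  col t3: 0·3 + 1·0 + 1·0 + 0·-1 = 0

y = (A:0, B:0, C:1, D:1, E:0, F:0, G:0)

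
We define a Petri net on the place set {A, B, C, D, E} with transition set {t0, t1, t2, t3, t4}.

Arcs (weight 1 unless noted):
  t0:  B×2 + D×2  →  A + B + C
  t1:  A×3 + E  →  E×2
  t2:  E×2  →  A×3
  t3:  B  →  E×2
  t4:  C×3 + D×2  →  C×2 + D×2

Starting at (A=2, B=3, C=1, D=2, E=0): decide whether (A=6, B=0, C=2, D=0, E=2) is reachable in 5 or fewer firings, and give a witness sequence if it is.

step 1: fire t0:  (A=2, B=3, C=1, D=2, E=0) → (A=3, B=2, C=2, D=0, E=0)
step 2: fire t3:  (A=3, B=2, C=2, D=0, E=0) → (A=3, B=1, C=2, D=0, E=2)
step 3: fire t2:  (A=3, B=1, C=2, D=0, E=2) → (A=6, B=1, C=2, D=0, E=0)
step 4: fire t3:  (A=6, B=1, C=2, D=0, E=0) → (A=6, B=0, C=2, D=0, E=2)

YES — reachable via ⟨t0, t3, t2, t3⟩ (4 firings)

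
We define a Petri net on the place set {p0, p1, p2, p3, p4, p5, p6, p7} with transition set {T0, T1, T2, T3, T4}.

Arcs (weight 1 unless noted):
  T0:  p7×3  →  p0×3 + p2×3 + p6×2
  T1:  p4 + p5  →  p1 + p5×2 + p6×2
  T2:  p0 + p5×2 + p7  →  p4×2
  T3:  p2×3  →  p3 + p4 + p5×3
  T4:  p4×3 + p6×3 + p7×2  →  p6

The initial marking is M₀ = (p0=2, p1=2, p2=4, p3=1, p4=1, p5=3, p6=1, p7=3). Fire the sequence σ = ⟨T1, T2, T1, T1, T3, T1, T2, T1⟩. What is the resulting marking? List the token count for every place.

step 1: fire T1:  (p0=2, p1=2, p2=4, p3=1, p4=1, p5=3, p6=1, p7=3) → (p0=2, p1=3, p2=4, p3=1, p4=0, p5=4, p6=3, p7=3)
step 2: fire T2:  (p0=2, p1=3, p2=4, p3=1, p4=0, p5=4, p6=3, p7=3) → (p0=1, p1=3, p2=4, p3=1, p4=2, p5=2, p6=3, p7=2)
step 3: fire T1:  (p0=1, p1=3, p2=4, p3=1, p4=2, p5=2, p6=3, p7=2) → (p0=1, p1=4, p2=4, p3=1, p4=1, p5=3, p6=5, p7=2)
step 4: fire T1:  (p0=1, p1=4, p2=4, p3=1, p4=1, p5=3, p6=5, p7=2) → (p0=1, p1=5, p2=4, p3=1, p4=0, p5=4, p6=7, p7=2)
step 5: fire T3:  (p0=1, p1=5, p2=4, p3=1, p4=0, p5=4, p6=7, p7=2) → (p0=1, p1=5, p2=1, p3=2, p4=1, p5=7, p6=7, p7=2)
step 6: fire T1:  (p0=1, p1=5, p2=1, p3=2, p4=1, p5=7, p6=7, p7=2) → (p0=1, p1=6, p2=1, p3=2, p4=0, p5=8, p6=9, p7=2)
step 7: fire T2:  (p0=1, p1=6, p2=1, p3=2, p4=0, p5=8, p6=9, p7=2) → (p0=0, p1=6, p2=1, p3=2, p4=2, p5=6, p6=9, p7=1)
step 8: fire T1:  (p0=0, p1=6, p2=1, p3=2, p4=2, p5=6, p6=9, p7=1) → (p0=0, p1=7, p2=1, p3=2, p4=1, p5=7, p6=11, p7=1)

(p0=0, p1=7, p2=1, p3=2, p4=1, p5=7, p6=11, p7=1)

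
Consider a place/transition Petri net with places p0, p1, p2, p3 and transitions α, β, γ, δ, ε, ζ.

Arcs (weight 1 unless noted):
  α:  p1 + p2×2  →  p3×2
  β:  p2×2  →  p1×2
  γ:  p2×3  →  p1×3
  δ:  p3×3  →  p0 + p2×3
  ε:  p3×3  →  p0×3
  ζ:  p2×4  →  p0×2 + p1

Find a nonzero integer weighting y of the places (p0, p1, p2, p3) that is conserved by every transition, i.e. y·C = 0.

y = (p0:3, p1:2, p2:2, p3:3)

Incidence matrix C (rows=places, cols=transitions):
        α    β    γ    δ    ε    ζ
   p0   0    0    0    1    3    2
   p1  -1    2    3    0    0    1
   p2  -2   -2   -3    3    0   -4
   p3   2    0    0   -3   -3    0

Candidate y = [3, 2, 2, 3]; check y·C column-wise:
  col α: 3·0 + 2·-1 + 2·-2 + 3·2 = 0
  col β: 3·0 + 2·2 + 2·-2 + 3·0 = 0
  col γ: 3·0 + 2·3 + 2·-3 + 3·0 = 0
  col δ: 3·1 + 2·0 + 2·3 + 3·-3 = 0
  col ε: 3·3 + 2·0 + 2·0 + 3·-3 = 0
  col ζ: 3·2 + 2·1 + 2·-4 + 3·0 = 0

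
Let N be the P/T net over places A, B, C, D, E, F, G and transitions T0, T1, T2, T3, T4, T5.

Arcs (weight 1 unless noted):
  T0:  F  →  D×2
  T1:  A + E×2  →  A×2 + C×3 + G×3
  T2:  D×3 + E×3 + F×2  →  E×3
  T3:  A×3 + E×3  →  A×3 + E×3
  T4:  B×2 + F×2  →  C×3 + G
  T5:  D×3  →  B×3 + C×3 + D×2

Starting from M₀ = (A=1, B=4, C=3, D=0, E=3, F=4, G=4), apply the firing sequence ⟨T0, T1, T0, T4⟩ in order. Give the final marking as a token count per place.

(A=2, B=2, C=9, D=4, E=1, F=0, G=8)

step 1: fire T0:  (A=1, B=4, C=3, D=0, E=3, F=4, G=4) → (A=1, B=4, C=3, D=2, E=3, F=3, G=4)
step 2: fire T1:  (A=1, B=4, C=3, D=2, E=3, F=3, G=4) → (A=2, B=4, C=6, D=2, E=1, F=3, G=7)
step 3: fire T0:  (A=2, B=4, C=6, D=2, E=1, F=3, G=7) → (A=2, B=4, C=6, D=4, E=1, F=2, G=7)
step 4: fire T4:  (A=2, B=4, C=6, D=4, E=1, F=2, G=7) → (A=2, B=2, C=9, D=4, E=1, F=0, G=8)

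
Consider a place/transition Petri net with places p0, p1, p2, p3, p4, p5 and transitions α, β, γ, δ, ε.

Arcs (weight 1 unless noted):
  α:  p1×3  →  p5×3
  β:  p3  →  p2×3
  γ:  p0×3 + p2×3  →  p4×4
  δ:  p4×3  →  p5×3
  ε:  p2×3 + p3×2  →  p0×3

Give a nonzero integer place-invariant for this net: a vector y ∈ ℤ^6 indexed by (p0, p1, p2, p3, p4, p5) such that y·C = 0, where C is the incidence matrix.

Incidence matrix C (rows=places, cols=transitions):
        α    β    γ    δ    ε
   p0   0    0   -3    0    3
   p1  -3    0    0    0    0
   p2   0    3   -3    0   -3
   p3   0   -1    0    0   -2
   p4   0    0    4   -3    0
   p5   3    0    0    3    0

Candidate y = [3, 3, 1, 3, 3, 3]; check y·C column-wise:
  col α: 3·0 + 3·-3 + 1·0 + 3·0 + 3·0 + 3·3 = 0
  col β: 3·0 + 3·0 + 1·3 + 3·-1 + 3·0 + 3·0 = 0
  col γ: 3·-3 + 3·0 + 1·-3 + 3·0 + 3·4 + 3·0 = 0
  col δ: 3·0 + 3·0 + 1·0 + 3·0 + 3·-3 + 3·3 = 0
  col ε: 3·3 + 3·0 + 1·-3 + 3·-2 + 3·0 + 3·0 = 0

y = (p0:3, p1:3, p2:1, p3:3, p4:3, p5:3)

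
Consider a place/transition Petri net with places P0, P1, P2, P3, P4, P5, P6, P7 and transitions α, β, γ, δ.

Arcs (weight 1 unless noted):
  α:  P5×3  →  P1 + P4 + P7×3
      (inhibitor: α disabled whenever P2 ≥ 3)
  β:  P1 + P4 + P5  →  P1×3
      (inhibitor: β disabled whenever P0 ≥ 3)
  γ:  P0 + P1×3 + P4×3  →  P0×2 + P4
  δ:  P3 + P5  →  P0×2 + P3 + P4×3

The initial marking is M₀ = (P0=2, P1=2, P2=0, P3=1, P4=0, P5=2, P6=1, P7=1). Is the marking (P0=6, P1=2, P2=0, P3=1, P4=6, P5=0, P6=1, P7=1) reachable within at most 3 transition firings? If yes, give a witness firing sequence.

step 1: fire δ:  (P0=2, P1=2, P2=0, P3=1, P4=0, P5=2, P6=1, P7=1) → (P0=4, P1=2, P2=0, P3=1, P4=3, P5=1, P6=1, P7=1)
step 2: fire δ:  (P0=4, P1=2, P2=0, P3=1, P4=3, P5=1, P6=1, P7=1) → (P0=6, P1=2, P2=0, P3=1, P4=6, P5=0, P6=1, P7=1)

YES — reachable via ⟨δ, δ⟩ (2 firings)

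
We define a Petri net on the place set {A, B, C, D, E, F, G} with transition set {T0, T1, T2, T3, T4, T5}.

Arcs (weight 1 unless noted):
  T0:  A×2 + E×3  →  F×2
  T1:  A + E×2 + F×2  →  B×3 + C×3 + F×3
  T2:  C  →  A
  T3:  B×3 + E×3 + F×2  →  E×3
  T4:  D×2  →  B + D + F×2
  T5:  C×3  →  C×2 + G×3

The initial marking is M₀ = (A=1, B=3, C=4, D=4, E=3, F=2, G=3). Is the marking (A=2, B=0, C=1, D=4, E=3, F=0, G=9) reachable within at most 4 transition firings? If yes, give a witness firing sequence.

YES — reachable via ⟨T3, T5, T5, T2⟩ (4 firings)

step 1: fire T3:  (A=1, B=3, C=4, D=4, E=3, F=2, G=3) → (A=1, B=0, C=4, D=4, E=3, F=0, G=3)
step 2: fire T5:  (A=1, B=0, C=4, D=4, E=3, F=0, G=3) → (A=1, B=0, C=3, D=4, E=3, F=0, G=6)
step 3: fire T5:  (A=1, B=0, C=3, D=4, E=3, F=0, G=6) → (A=1, B=0, C=2, D=4, E=3, F=0, G=9)
step 4: fire T2:  (A=1, B=0, C=2, D=4, E=3, F=0, G=9) → (A=2, B=0, C=1, D=4, E=3, F=0, G=9)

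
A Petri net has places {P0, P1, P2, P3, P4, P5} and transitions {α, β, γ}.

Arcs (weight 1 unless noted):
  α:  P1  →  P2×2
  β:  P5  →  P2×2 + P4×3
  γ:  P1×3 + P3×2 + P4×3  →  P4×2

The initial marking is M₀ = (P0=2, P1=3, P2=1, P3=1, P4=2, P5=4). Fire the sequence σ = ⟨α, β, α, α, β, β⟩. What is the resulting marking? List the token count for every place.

(P0=2, P1=0, P2=13, P3=1, P4=11, P5=1)

step 1: fire α:  (P0=2, P1=3, P2=1, P3=1, P4=2, P5=4) → (P0=2, P1=2, P2=3, P3=1, P4=2, P5=4)
step 2: fire β:  (P0=2, P1=2, P2=3, P3=1, P4=2, P5=4) → (P0=2, P1=2, P2=5, P3=1, P4=5, P5=3)
step 3: fire α:  (P0=2, P1=2, P2=5, P3=1, P4=5, P5=3) → (P0=2, P1=1, P2=7, P3=1, P4=5, P5=3)
step 4: fire α:  (P0=2, P1=1, P2=7, P3=1, P4=5, P5=3) → (P0=2, P1=0, P2=9, P3=1, P4=5, P5=3)
step 5: fire β:  (P0=2, P1=0, P2=9, P3=1, P4=5, P5=3) → (P0=2, P1=0, P2=11, P3=1, P4=8, P5=2)
step 6: fire β:  (P0=2, P1=0, P2=11, P3=1, P4=8, P5=2) → (P0=2, P1=0, P2=13, P3=1, P4=11, P5=1)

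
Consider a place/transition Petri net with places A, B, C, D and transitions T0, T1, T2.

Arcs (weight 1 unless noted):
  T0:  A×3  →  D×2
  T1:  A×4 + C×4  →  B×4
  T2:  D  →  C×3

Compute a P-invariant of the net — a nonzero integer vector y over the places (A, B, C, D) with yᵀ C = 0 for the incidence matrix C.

y = (A:2, B:3, C:1, D:3)

Incidence matrix C (rows=places, cols=transitions):
       T0   T1   T2
    A  -3   -4    0
    B   0    4    0
    C   0   -4    3
    D   2    0   -1

Candidate y = [2, 3, 1, 3]; check y·C column-wise:
  col T0: 2·-3 + 3·0 + 1·0 + 3·2 = 0
  col T1: 2·-4 + 3·4 + 1·-4 + 3·0 = 0
  col T2: 2·0 + 3·0 + 1·3 + 3·-1 = 0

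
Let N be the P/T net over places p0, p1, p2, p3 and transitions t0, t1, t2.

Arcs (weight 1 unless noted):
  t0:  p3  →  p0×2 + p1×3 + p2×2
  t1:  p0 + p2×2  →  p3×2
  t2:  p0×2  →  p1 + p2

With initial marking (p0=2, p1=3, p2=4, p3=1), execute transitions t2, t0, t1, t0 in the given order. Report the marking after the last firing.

(p0=3, p1=10, p2=7, p3=1)

step 1: fire t2:  (p0=2, p1=3, p2=4, p3=1) → (p0=0, p1=4, p2=5, p3=1)
step 2: fire t0:  (p0=0, p1=4, p2=5, p3=1) → (p0=2, p1=7, p2=7, p3=0)
step 3: fire t1:  (p0=2, p1=7, p2=7, p3=0) → (p0=1, p1=7, p2=5, p3=2)
step 4: fire t0:  (p0=1, p1=7, p2=5, p3=2) → (p0=3, p1=10, p2=7, p3=1)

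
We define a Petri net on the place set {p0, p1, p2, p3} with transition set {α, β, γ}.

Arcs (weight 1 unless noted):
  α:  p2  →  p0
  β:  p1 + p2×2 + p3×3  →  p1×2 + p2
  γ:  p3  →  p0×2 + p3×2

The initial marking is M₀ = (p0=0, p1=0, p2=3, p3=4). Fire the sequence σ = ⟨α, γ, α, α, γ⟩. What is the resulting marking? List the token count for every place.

step 1: fire α:  (p0=0, p1=0, p2=3, p3=4) → (p0=1, p1=0, p2=2, p3=4)
step 2: fire γ:  (p0=1, p1=0, p2=2, p3=4) → (p0=3, p1=0, p2=2, p3=5)
step 3: fire α:  (p0=3, p1=0, p2=2, p3=5) → (p0=4, p1=0, p2=1, p3=5)
step 4: fire α:  (p0=4, p1=0, p2=1, p3=5) → (p0=5, p1=0, p2=0, p3=5)
step 5: fire γ:  (p0=5, p1=0, p2=0, p3=5) → (p0=7, p1=0, p2=0, p3=6)

(p0=7, p1=0, p2=0, p3=6)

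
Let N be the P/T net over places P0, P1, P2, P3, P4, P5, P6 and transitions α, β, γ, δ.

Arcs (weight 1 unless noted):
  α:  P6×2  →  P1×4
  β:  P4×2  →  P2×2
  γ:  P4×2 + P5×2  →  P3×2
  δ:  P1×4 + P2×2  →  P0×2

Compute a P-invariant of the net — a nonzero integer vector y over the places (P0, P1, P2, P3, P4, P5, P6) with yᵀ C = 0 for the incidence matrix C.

Incidence matrix C (rows=places, cols=transitions):
        α    β    γ    δ
   P0   0    0    0    2
   P1   4    0    0   -4
   P2   0    2    0   -2
   P3   0    0    2    0
   P4   0   -2   -2    0
   P5   0    0   -2    0
   P6  -2    0    0    0

Candidate y = [1, 0, 1, 1, 1, 0, 0]; check y·C column-wise:
  col α: 1·0 + 0·4 + 1·0 + 1·0 + 1·0 + 0·-2 = 0
  col β: 1·0 + 1·2 + 1·0 + 1·-2 = 0
  col γ: 1·0 + 1·0 + 1·2 + 1·-2 + 0·-2 = 0
  col δ: 1·2 + 0·-4 + 1·-2 + 1·0 + 1·0 = 0

y = (P0:1, P1:0, P2:1, P3:1, P4:1, P5:0, P6:0)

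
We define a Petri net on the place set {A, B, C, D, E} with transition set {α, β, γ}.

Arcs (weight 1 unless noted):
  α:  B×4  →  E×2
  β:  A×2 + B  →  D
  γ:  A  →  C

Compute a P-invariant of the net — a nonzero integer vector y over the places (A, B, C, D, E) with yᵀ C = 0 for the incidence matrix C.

Incidence matrix C (rows=places, cols=transitions):
        α    β    γ
    A   0   -2   -1
    B  -4   -1    0
    C   0    0    1
    D   0    1    0
    E   2    0    0

Candidate y = [1, 0, 1, 2, 0]; check y·C column-wise:
  col α: 1·0 + 0·-4 + 1·0 + 2·0 + 0·2 = 0
  col β: 1·-2 + 0·-1 + 1·0 + 2·1 = 0
  col γ: 1·-1 + 1·1 + 2·0 = 0

y = (A:1, B:0, C:1, D:2, E:0)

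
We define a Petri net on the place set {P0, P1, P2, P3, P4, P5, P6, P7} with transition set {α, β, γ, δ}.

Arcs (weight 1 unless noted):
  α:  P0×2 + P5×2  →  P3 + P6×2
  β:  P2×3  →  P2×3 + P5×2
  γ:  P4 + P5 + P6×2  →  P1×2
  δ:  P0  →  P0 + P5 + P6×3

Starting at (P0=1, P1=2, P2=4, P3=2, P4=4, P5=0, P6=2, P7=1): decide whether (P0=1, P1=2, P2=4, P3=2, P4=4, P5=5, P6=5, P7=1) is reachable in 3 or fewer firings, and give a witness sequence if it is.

step 1: fire β:  (P0=1, P1=2, P2=4, P3=2, P4=4, P5=0, P6=2, P7=1) → (P0=1, P1=2, P2=4, P3=2, P4=4, P5=2, P6=2, P7=1)
step 2: fire β:  (P0=1, P1=2, P2=4, P3=2, P4=4, P5=2, P6=2, P7=1) → (P0=1, P1=2, P2=4, P3=2, P4=4, P5=4, P6=2, P7=1)
step 3: fire δ:  (P0=1, P1=2, P2=4, P3=2, P4=4, P5=4, P6=2, P7=1) → (P0=1, P1=2, P2=4, P3=2, P4=4, P5=5, P6=5, P7=1)

YES — reachable via ⟨β, β, δ⟩ (3 firings)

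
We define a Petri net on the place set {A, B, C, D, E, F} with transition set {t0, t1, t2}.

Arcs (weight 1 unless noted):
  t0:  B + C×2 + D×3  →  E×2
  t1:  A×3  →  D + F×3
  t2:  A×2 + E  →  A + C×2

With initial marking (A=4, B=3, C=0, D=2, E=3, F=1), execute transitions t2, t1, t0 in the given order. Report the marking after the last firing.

(A=0, B=2, C=0, D=0, E=4, F=4)

step 1: fire t2:  (A=4, B=3, C=0, D=2, E=3, F=1) → (A=3, B=3, C=2, D=2, E=2, F=1)
step 2: fire t1:  (A=3, B=3, C=2, D=2, E=2, F=1) → (A=0, B=3, C=2, D=3, E=2, F=4)
step 3: fire t0:  (A=0, B=3, C=2, D=3, E=2, F=4) → (A=0, B=2, C=0, D=0, E=4, F=4)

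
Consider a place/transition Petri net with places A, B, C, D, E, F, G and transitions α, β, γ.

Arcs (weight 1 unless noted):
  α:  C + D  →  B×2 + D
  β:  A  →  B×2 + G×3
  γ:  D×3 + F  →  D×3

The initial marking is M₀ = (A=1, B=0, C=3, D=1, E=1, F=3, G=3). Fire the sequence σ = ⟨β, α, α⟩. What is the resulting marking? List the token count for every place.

step 1: fire β:  (A=1, B=0, C=3, D=1, E=1, F=3, G=3) → (A=0, B=2, C=3, D=1, E=1, F=3, G=6)
step 2: fire α:  (A=0, B=2, C=3, D=1, E=1, F=3, G=6) → (A=0, B=4, C=2, D=1, E=1, F=3, G=6)
step 3: fire α:  (A=0, B=4, C=2, D=1, E=1, F=3, G=6) → (A=0, B=6, C=1, D=1, E=1, F=3, G=6)

(A=0, B=6, C=1, D=1, E=1, F=3, G=6)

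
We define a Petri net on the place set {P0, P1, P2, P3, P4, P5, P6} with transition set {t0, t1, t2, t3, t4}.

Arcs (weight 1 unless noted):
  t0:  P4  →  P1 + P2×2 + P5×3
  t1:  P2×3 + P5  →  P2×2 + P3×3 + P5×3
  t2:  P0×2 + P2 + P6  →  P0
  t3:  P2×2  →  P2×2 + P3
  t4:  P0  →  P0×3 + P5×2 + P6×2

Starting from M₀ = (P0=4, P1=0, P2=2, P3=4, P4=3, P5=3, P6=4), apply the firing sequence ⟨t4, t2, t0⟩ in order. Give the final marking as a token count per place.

(P0=5, P1=1, P2=3, P3=4, P4=2, P5=8, P6=5)

step 1: fire t4:  (P0=4, P1=0, P2=2, P3=4, P4=3, P5=3, P6=4) → (P0=6, P1=0, P2=2, P3=4, P4=3, P5=5, P6=6)
step 2: fire t2:  (P0=6, P1=0, P2=2, P3=4, P4=3, P5=5, P6=6) → (P0=5, P1=0, P2=1, P3=4, P4=3, P5=5, P6=5)
step 3: fire t0:  (P0=5, P1=0, P2=1, P3=4, P4=3, P5=5, P6=5) → (P0=5, P1=1, P2=3, P3=4, P4=2, P5=8, P6=5)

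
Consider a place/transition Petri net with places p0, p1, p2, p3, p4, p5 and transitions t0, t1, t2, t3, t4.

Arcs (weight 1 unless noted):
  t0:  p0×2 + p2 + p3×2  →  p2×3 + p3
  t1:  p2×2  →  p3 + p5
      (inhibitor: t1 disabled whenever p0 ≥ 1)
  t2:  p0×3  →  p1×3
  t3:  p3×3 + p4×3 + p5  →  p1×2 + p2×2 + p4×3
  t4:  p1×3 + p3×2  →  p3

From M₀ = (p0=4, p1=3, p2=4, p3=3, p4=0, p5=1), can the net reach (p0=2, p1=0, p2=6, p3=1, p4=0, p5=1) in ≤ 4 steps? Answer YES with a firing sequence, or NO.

YES — reachable via ⟨t0, t4⟩ (2 firings)

step 1: fire t0:  (p0=4, p1=3, p2=4, p3=3, p4=0, p5=1) → (p0=2, p1=3, p2=6, p3=2, p4=0, p5=1)
step 2: fire t4:  (p0=2, p1=3, p2=6, p3=2, p4=0, p5=1) → (p0=2, p1=0, p2=6, p3=1, p4=0, p5=1)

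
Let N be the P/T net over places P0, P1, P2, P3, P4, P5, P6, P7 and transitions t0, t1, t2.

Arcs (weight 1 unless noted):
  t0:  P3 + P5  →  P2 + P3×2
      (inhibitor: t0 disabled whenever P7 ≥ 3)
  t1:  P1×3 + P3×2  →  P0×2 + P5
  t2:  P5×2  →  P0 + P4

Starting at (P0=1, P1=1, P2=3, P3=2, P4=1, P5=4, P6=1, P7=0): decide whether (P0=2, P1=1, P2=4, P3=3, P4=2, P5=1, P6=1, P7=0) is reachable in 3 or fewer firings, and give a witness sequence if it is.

YES — reachable via ⟨t0, t2⟩ (2 firings)

step 1: fire t0:  (P0=1, P1=1, P2=3, P3=2, P4=1, P5=4, P6=1, P7=0) → (P0=1, P1=1, P2=4, P3=3, P4=1, P5=3, P6=1, P7=0)
step 2: fire t2:  (P0=1, P1=1, P2=4, P3=3, P4=1, P5=3, P6=1, P7=0) → (P0=2, P1=1, P2=4, P3=3, P4=2, P5=1, P6=1, P7=0)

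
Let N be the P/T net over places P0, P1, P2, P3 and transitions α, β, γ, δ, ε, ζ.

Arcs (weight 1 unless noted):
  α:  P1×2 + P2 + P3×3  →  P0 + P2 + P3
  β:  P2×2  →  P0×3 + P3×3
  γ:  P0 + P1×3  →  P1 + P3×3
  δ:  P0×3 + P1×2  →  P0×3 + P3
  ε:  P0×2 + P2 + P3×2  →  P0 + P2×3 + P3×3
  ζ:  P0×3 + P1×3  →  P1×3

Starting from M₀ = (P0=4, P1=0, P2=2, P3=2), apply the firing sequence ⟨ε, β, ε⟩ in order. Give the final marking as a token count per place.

(P0=5, P1=0, P2=4, P3=7)

step 1: fire ε:  (P0=4, P1=0, P2=2, P3=2) → (P0=3, P1=0, P2=4, P3=3)
step 2: fire β:  (P0=3, P1=0, P2=4, P3=3) → (P0=6, P1=0, P2=2, P3=6)
step 3: fire ε:  (P0=6, P1=0, P2=2, P3=6) → (P0=5, P1=0, P2=4, P3=7)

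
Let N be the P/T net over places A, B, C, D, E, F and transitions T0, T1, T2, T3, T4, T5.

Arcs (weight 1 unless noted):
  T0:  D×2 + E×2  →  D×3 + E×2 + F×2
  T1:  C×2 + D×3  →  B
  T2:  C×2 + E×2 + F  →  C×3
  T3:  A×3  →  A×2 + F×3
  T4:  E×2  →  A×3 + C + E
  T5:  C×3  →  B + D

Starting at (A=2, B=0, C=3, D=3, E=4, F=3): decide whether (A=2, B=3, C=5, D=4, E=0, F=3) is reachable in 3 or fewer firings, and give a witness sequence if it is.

depth 0: 1 marking
depth 1: 6 markings reached so far
depth 2: 19 markings reached so far
depth 3: 45 markings reached so far
target is not among the 45 markings reachable within 3 steps

NO — not reachable within 3 firings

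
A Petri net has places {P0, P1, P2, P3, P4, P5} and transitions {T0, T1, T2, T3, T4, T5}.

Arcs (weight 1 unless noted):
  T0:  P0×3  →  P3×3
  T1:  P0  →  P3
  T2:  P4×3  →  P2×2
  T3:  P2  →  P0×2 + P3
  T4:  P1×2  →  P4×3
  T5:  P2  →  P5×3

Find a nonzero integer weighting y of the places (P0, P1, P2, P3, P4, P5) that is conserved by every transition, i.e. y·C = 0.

y = (P0:1, P1:3, P2:3, P3:1, P4:2, P5:1)

Incidence matrix C (rows=places, cols=transitions):
       T0   T1   T2   T3   T4   T5
   P0  -3   -1    0    2    0    0
   P1   0    0    0    0   -2    0
   P2   0    0    2   -1    0   -1
   P3   3    1    0    1    0    0
   P4   0    0   -3    0    3    0
   P5   0    0    0    0    0    3

Candidate y = [1, 3, 3, 1, 2, 1]; check y·C column-wise:
  col T0: 1·-3 + 3·0 + 3·0 + 1·3 + 2·0 + 1·0 = 0
  col T1: 1·-1 + 3·0 + 3·0 + 1·1 + 2·0 + 1·0 = 0
  col T2: 1·0 + 3·0 + 3·2 + 1·0 + 2·-3 + 1·0 = 0
  col T3: 1·2 + 3·0 + 3·-1 + 1·1 + 2·0 + 1·0 = 0
  col T4: 1·0 + 3·-2 + 3·0 + 1·0 + 2·3 + 1·0 = 0
  col T5: 1·0 + 3·0 + 3·-1 + 1·0 + 2·0 + 1·3 = 0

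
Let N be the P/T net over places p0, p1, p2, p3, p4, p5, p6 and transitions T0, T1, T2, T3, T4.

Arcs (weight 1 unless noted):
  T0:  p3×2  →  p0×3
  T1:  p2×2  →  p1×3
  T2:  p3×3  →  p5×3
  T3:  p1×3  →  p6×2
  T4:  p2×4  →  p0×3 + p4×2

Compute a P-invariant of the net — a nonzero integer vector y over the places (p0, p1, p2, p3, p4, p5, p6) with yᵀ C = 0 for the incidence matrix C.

Incidence matrix C (rows=places, cols=transitions):
       T0   T1   T2   T3   T4
   p0   3    0    0    0    3
   p1   0    3    0   -3    0
   p2   0   -2    0    0   -4
   p3  -2    0   -3    0    0
   p4   0    0    0    0    2
   p5   0    0    3    0    0
   p6   0    0    0    2    0

Candidate y = [2, 0, 0, 3, -3, 3, 0]; check y·C column-wise:
  col T0: 2·3 + 3·-2 + -3·0 + 3·0 = 0
  col T1: 2·0 + 0·3 + 0·-2 + 3·0 + -3·0 + 3·0 = 0
  col T2: 2·0 + 3·-3 + -3·0 + 3·3 = 0
  col T3: 2·0 + 0·-3 + 3·0 + -3·0 + 3·0 + 0·2 = 0
  col T4: 2·3 + 0·-4 + 3·0 + -3·2 + 3·0 = 0

y = (p0:2, p1:0, p2:0, p3:3, p4:-3, p5:3, p6:0)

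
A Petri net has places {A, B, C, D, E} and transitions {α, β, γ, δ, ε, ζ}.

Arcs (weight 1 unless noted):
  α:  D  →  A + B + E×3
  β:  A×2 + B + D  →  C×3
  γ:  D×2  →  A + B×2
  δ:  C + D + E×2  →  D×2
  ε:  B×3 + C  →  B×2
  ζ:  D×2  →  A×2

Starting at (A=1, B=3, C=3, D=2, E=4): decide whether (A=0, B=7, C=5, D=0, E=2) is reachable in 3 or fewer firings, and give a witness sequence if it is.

depth 0: 1 marking
depth 1: 6 markings reached so far
depth 2: 16 markings reached so far
depth 3: 33 markings reached so far
target is not among the 33 markings reachable within 3 steps

NO — not reachable within 3 firings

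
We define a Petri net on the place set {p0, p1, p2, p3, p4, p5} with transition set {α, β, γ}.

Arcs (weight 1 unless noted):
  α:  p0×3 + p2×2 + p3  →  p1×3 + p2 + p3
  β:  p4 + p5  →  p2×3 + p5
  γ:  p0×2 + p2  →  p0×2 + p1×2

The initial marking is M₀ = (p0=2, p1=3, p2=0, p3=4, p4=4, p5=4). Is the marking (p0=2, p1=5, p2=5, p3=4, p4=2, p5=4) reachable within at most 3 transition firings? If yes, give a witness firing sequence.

YES — reachable via ⟨β, β, γ⟩ (3 firings)

step 1: fire β:  (p0=2, p1=3, p2=0, p3=4, p4=4, p5=4) → (p0=2, p1=3, p2=3, p3=4, p4=3, p5=4)
step 2: fire β:  (p0=2, p1=3, p2=3, p3=4, p4=3, p5=4) → (p0=2, p1=3, p2=6, p3=4, p4=2, p5=4)
step 3: fire γ:  (p0=2, p1=3, p2=6, p3=4, p4=2, p5=4) → (p0=2, p1=5, p2=5, p3=4, p4=2, p5=4)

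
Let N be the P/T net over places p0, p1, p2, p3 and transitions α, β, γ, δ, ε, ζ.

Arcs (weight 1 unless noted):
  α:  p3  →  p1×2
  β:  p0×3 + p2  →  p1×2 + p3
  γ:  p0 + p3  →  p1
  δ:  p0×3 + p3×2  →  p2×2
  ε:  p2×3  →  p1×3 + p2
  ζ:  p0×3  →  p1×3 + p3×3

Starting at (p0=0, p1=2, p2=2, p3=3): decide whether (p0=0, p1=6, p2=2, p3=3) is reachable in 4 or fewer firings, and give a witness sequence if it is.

depth 0: 1 marking
depth 1: 2 markings reached so far
depth 2: 3 markings reached so far
depth 3: 4 markings reached so far
depth 4: 4 markings reached so far
(frontier empty at depth 4; search complete)
target is not among the 4 markings reachable within 4 steps

NO — not reachable within 4 firings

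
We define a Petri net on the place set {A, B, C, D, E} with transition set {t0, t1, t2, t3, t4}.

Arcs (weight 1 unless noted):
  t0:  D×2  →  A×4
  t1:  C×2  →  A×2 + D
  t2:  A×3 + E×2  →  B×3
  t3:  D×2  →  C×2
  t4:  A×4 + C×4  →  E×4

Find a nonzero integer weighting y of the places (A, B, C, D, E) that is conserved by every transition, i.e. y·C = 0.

y = (A:1, B:3, C:2, D:2, E:3)

Incidence matrix C (rows=places, cols=transitions):
       t0   t1   t2   t3   t4
    A   4    2   -3    0   -4
    B   0    0    3    0    0
    C   0   -2    0    2   -4
    D  -2    1    0   -2    0
    E   0    0   -2    0    4

Candidate y = [1, 3, 2, 2, 3]; check y·C column-wise:
  col t0: 1·4 + 3·0 + 2·0 + 2·-2 + 3·0 = 0
  col t1: 1·2 + 3·0 + 2·-2 + 2·1 + 3·0 = 0
  col t2: 1·-3 + 3·3 + 2·0 + 2·0 + 3·-2 = 0
  col t3: 1·0 + 3·0 + 2·2 + 2·-2 + 3·0 = 0
  col t4: 1·-4 + 3·0 + 2·-4 + 2·0 + 3·4 = 0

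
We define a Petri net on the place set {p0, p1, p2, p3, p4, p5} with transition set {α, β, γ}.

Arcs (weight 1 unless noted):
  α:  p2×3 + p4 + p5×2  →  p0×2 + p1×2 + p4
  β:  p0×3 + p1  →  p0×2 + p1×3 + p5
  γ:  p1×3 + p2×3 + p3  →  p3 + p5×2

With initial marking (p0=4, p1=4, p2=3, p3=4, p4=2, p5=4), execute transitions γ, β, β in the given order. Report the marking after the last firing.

(p0=2, p1=5, p2=0, p3=4, p4=2, p5=8)

step 1: fire γ:  (p0=4, p1=4, p2=3, p3=4, p4=2, p5=4) → (p0=4, p1=1, p2=0, p3=4, p4=2, p5=6)
step 2: fire β:  (p0=4, p1=1, p2=0, p3=4, p4=2, p5=6) → (p0=3, p1=3, p2=0, p3=4, p4=2, p5=7)
step 3: fire β:  (p0=3, p1=3, p2=0, p3=4, p4=2, p5=7) → (p0=2, p1=5, p2=0, p3=4, p4=2, p5=8)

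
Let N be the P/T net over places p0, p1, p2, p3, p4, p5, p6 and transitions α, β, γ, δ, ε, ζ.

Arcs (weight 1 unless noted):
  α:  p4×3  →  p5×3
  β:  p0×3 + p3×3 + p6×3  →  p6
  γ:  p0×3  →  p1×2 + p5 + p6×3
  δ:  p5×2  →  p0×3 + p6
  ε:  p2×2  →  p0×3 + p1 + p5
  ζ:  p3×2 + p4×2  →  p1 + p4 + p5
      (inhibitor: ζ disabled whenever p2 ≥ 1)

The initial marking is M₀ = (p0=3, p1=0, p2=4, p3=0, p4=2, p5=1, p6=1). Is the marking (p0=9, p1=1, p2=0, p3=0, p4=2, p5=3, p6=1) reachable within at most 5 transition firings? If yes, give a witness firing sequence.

NO — not reachable within 5 firings

depth 0: 1 marking
depth 1: 3 markings reached so far
depth 2: 7 markings reached so far
depth 3: 12 markings reached so far
depth 4: 15 markings reached so far
depth 5: 20 markings reached so far
target is not among the 20 markings reachable within 5 steps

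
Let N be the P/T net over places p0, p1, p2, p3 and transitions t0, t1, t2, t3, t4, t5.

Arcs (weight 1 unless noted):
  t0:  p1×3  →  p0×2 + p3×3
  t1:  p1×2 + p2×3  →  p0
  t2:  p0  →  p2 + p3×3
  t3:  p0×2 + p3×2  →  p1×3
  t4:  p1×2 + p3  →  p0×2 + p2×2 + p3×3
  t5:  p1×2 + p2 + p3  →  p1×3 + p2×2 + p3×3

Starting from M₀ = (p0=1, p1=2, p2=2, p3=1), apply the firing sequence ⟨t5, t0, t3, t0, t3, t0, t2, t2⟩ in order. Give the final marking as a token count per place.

step 1: fire t5:  (p0=1, p1=2, p2=2, p3=1) → (p0=1, p1=3, p2=3, p3=3)
step 2: fire t0:  (p0=1, p1=3, p2=3, p3=3) → (p0=3, p1=0, p2=3, p3=6)
step 3: fire t3:  (p0=3, p1=0, p2=3, p3=6) → (p0=1, p1=3, p2=3, p3=4)
step 4: fire t0:  (p0=1, p1=3, p2=3, p3=4) → (p0=3, p1=0, p2=3, p3=7)
step 5: fire t3:  (p0=3, p1=0, p2=3, p3=7) → (p0=1, p1=3, p2=3, p3=5)
step 6: fire t0:  (p0=1, p1=3, p2=3, p3=5) → (p0=3, p1=0, p2=3, p3=8)
step 7: fire t2:  (p0=3, p1=0, p2=3, p3=8) → (p0=2, p1=0, p2=4, p3=11)
step 8: fire t2:  (p0=2, p1=0, p2=4, p3=11) → (p0=1, p1=0, p2=5, p3=14)

(p0=1, p1=0, p2=5, p3=14)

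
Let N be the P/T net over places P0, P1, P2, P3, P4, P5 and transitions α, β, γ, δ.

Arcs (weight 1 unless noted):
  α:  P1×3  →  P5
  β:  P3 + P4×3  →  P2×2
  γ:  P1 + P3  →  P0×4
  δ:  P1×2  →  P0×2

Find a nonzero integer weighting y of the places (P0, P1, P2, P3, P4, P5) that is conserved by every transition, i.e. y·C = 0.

Incidence matrix C (rows=places, cols=transitions):
        α    β    γ    δ
   P0   0    0    4    2
   P1  -3    0   -1   -2
   P2   0    2    0    0
   P3   0   -1   -1    0
   P4   0   -3    0    0
   P5   1    0    0    0

Candidate y = [0, 0, 3, 0, 2, 0]; check y·C column-wise:
  col α: 0·-3 + 3·0 + 2·0 + 0·1 = 0
  col β: 3·2 + 0·-1 + 2·-3 = 0
  col γ: 0·4 + 0·-1 + 3·0 + 0·-1 + 2·0 = 0
  col δ: 0·2 + 0·-2 + 3·0 + 2·0 = 0

y = (P0:0, P1:0, P2:3, P3:0, P4:2, P5:0)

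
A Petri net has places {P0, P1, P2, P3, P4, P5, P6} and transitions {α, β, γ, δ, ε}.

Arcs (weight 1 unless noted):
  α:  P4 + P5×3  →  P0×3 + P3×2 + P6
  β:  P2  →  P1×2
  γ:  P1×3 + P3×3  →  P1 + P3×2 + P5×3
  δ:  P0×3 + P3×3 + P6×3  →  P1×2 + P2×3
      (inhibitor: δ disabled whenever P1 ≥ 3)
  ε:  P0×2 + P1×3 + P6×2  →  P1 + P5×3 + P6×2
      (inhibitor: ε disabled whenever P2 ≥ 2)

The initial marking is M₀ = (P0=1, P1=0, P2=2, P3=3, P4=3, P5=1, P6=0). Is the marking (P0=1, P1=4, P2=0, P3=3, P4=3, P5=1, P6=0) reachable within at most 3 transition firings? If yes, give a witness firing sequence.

step 1: fire β:  (P0=1, P1=0, P2=2, P3=3, P4=3, P5=1, P6=0) → (P0=1, P1=2, P2=1, P3=3, P4=3, P5=1, P6=0)
step 2: fire β:  (P0=1, P1=2, P2=1, P3=3, P4=3, P5=1, P6=0) → (P0=1, P1=4, P2=0, P3=3, P4=3, P5=1, P6=0)

YES — reachable via ⟨β, β⟩ (2 firings)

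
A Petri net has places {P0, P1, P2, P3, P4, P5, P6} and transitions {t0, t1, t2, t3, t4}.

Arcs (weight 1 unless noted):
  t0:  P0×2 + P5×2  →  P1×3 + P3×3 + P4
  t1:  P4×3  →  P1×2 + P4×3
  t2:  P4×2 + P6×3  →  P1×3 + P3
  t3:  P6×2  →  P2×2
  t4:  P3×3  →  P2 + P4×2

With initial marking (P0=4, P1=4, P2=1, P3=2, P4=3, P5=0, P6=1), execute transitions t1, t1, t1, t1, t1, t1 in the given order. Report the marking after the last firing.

(P0=4, P1=16, P2=1, P3=2, P4=3, P5=0, P6=1)

step 1: fire t1:  (P0=4, P1=4, P2=1, P3=2, P4=3, P5=0, P6=1) → (P0=4, P1=6, P2=1, P3=2, P4=3, P5=0, P6=1)
step 2: fire t1:  (P0=4, P1=6, P2=1, P3=2, P4=3, P5=0, P6=1) → (P0=4, P1=8, P2=1, P3=2, P4=3, P5=0, P6=1)
step 3: fire t1:  (P0=4, P1=8, P2=1, P3=2, P4=3, P5=0, P6=1) → (P0=4, P1=10, P2=1, P3=2, P4=3, P5=0, P6=1)
step 4: fire t1:  (P0=4, P1=10, P2=1, P3=2, P4=3, P5=0, P6=1) → (P0=4, P1=12, P2=1, P3=2, P4=3, P5=0, P6=1)
step 5: fire t1:  (P0=4, P1=12, P2=1, P3=2, P4=3, P5=0, P6=1) → (P0=4, P1=14, P2=1, P3=2, P4=3, P5=0, P6=1)
step 6: fire t1:  (P0=4, P1=14, P2=1, P3=2, P4=3, P5=0, P6=1) → (P0=4, P1=16, P2=1, P3=2, P4=3, P5=0, P6=1)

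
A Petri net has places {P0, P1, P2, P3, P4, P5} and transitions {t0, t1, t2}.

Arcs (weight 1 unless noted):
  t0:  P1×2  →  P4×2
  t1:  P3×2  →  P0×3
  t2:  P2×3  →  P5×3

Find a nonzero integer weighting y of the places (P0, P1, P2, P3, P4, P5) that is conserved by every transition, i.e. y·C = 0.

y = (P0:2, P1:0, P2:0, P3:3, P4:0, P5:0)

Incidence matrix C (rows=places, cols=transitions):
       t0   t1   t2
   P0   0    3    0
   P1  -2    0    0
   P2   0    0   -3
   P3   0   -2    0
   P4   2    0    0
   P5   0    0    3

Candidate y = [2, 0, 0, 3, 0, 0]; check y·C column-wise:
  col t0: 2·0 + 0·-2 + 3·0 + 0·2 = 0
  col t1: 2·3 + 3·-2 = 0
  col t2: 2·0 + 0·-3 + 3·0 + 0·3 = 0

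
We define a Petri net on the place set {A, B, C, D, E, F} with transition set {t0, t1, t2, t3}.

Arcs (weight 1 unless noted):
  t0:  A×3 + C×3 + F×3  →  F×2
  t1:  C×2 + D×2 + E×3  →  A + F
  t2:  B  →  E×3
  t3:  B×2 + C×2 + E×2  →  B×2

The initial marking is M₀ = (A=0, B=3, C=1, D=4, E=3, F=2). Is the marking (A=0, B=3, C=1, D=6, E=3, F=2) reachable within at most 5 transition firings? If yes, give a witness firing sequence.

depth 0: 1 marking
depth 1: 2 markings reached so far
depth 2: 3 markings reached so far
depth 3: 4 markings reached so far
depth 4: 4 markings reached so far
(frontier empty at depth 4; search complete)
target is not among the 4 markings reachable within 5 steps

NO — not reachable within 5 firings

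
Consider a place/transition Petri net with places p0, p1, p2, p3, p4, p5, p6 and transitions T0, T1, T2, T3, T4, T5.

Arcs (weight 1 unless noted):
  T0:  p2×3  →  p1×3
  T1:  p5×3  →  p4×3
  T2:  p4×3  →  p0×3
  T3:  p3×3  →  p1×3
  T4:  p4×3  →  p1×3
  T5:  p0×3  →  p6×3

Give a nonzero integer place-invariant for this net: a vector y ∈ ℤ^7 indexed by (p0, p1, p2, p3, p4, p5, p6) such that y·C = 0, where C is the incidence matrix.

y = (p0:1, p1:1, p2:1, p3:1, p4:1, p5:1, p6:1)

Incidence matrix C (rows=places, cols=transitions):
       T0   T1   T2   T3   T4   T5
   p0   0    0    3    0    0   -3
   p1   3    0    0    3    3    0
   p2  -3    0    0    0    0    0
   p3   0    0    0   -3    0    0
   p4   0    3   -3    0   -3    0
   p5   0   -3    0    0    0    0
   p6   0    0    0    0    0    3

Candidate y = [1, 1, 1, 1, 1, 1, 1]; check y·C column-wise:
  col T0: 1·0 + 1·3 + 1·-3 + 1·0 + 1·0 + 1·0 + 1·0 = 0
  col T1: 1·0 + 1·0 + 1·0 + 1·0 + 1·3 + 1·-3 + 1·0 = 0
  col T2: 1·3 + 1·0 + 1·0 + 1·0 + 1·-3 + 1·0 + 1·0 = 0
  col T3: 1·0 + 1·3 + 1·0 + 1·-3 + 1·0 + 1·0 + 1·0 = 0
  col T4: 1·0 + 1·3 + 1·0 + 1·0 + 1·-3 + 1·0 + 1·0 = 0
  col T5: 1·-3 + 1·0 + 1·0 + 1·0 + 1·0 + 1·0 + 1·3 = 0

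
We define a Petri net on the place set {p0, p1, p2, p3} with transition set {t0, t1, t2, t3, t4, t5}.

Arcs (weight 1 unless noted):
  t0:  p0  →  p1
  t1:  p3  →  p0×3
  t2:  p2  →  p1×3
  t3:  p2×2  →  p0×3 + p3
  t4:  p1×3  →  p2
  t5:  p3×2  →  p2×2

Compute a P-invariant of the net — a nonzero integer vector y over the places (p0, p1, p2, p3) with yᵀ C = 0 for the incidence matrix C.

Incidence matrix C (rows=places, cols=transitions):
       t0   t1   t2   t3   t4   t5
   p0  -1    3    0    3    0    0
   p1   1    0    3    0   -3    0
   p2   0    0   -1   -2    1    2
   p3   0   -1    0    1    0   -2

Candidate y = [1, 1, 3, 3]; check y·C column-wise:
  col t0: 1·-1 + 1·1 + 3·0 + 3·0 = 0
  col t1: 1·3 + 1·0 + 3·0 + 3·-1 = 0
  col t2: 1·0 + 1·3 + 3·-1 + 3·0 = 0
  col t3: 1·3 + 1·0 + 3·-2 + 3·1 = 0
  col t4: 1·0 + 1·-3 + 3·1 + 3·0 = 0
  col t5: 1·0 + 1·0 + 3·2 + 3·-2 = 0

y = (p0:1, p1:1, p2:3, p3:3)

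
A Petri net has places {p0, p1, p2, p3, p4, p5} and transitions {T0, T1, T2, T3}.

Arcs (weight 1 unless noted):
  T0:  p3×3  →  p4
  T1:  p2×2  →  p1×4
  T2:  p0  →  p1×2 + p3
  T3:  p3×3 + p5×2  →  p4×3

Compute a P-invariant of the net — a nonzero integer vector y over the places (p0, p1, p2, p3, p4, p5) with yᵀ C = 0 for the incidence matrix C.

y = (p0:2, p1:1, p2:2, p3:0, p4:0, p5:0)

Incidence matrix C (rows=places, cols=transitions):
       T0   T1   T2   T3
   p0   0    0   -1    0
   p1   0    4    2    0
   p2   0   -2    0    0
   p3  -3    0    1   -3
   p4   1    0    0    3
   p5   0    0    0   -2

Candidate y = [2, 1, 2, 0, 0, 0]; check y·C column-wise:
  col T0: 2·0 + 1·0 + 2·0 + 0·-3 + 0·1 = 0
  col T1: 2·0 + 1·4 + 2·-2 = 0
  col T2: 2·-1 + 1·2 + 2·0 + 0·1 = 0
  col T3: 2·0 + 1·0 + 2·0 + 0·-3 + 0·3 + 0·-2 = 0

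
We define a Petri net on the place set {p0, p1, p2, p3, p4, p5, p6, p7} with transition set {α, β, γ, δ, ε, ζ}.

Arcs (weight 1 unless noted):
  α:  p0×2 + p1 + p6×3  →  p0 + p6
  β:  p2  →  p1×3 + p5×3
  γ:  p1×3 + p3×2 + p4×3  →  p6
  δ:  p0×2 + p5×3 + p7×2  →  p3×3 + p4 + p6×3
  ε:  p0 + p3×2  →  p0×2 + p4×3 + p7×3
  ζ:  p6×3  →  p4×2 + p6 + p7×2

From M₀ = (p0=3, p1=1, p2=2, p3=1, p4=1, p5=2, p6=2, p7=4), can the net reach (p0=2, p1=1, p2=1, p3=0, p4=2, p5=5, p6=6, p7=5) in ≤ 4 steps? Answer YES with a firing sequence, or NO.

NO — not reachable within 4 firings

depth 0: 1 marking
depth 1: 2 markings reached so far
depth 2: 4 markings reached so far
depth 3: 7 markings reached so far
depth 4: 15 markings reached so far
target is not among the 15 markings reachable within 4 steps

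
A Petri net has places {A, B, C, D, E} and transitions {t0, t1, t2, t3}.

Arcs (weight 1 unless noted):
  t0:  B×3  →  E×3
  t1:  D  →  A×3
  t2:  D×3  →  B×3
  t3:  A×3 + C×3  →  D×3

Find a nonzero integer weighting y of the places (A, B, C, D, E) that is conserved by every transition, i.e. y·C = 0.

Incidence matrix C (rows=places, cols=transitions):
       t0   t1   t2   t3
    A   0    3    0   -3
    B  -3    0    3    0
    C   0    0    0   -3
    D   0   -1   -3    3
    E   3    0    0    0

Candidate y = [1, 3, 2, 3, 3]; check y·C column-wise:
  col t0: 1·0 + 3·-3 + 2·0 + 3·0 + 3·3 = 0
  col t1: 1·3 + 3·0 + 2·0 + 3·-1 + 3·0 = 0
  col t2: 1·0 + 3·3 + 2·0 + 3·-3 + 3·0 = 0
  col t3: 1·-3 + 3·0 + 2·-3 + 3·3 + 3·0 = 0

y = (A:1, B:3, C:2, D:3, E:3)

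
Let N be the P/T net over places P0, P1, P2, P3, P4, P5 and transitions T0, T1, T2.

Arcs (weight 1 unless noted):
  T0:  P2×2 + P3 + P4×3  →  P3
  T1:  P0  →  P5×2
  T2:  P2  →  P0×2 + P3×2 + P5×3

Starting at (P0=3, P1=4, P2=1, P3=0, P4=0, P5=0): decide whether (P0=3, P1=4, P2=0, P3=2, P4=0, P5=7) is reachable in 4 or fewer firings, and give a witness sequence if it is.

step 1: fire T1:  (P0=3, P1=4, P2=1, P3=0, P4=0, P5=0) → (P0=2, P1=4, P2=1, P3=0, P4=0, P5=2)
step 2: fire T1:  (P0=2, P1=4, P2=1, P3=0, P4=0, P5=2) → (P0=1, P1=4, P2=1, P3=0, P4=0, P5=4)
step 3: fire T2:  (P0=1, P1=4, P2=1, P3=0, P4=0, P5=4) → (P0=3, P1=4, P2=0, P3=2, P4=0, P5=7)

YES — reachable via ⟨T1, T1, T2⟩ (3 firings)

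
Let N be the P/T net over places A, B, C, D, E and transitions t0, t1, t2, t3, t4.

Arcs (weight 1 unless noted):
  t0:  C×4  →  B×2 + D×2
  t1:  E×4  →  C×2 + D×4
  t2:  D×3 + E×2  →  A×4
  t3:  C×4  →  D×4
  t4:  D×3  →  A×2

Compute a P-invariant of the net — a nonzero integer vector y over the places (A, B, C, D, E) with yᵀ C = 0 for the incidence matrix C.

y = (A:3, B:2, C:2, D:2, E:3)

Incidence matrix C (rows=places, cols=transitions):
       t0   t1   t2   t3   t4
    A   0    0    4    0    2
    B   2    0    0    0    0
    C  -4    2    0   -4    0
    D   2    4   -3    4   -3
    E   0   -4   -2    0    0

Candidate y = [3, 2, 2, 2, 3]; check y·C column-wise:
  col t0: 3·0 + 2·2 + 2·-4 + 2·2 + 3·0 = 0
  col t1: 3·0 + 2·0 + 2·2 + 2·4 + 3·-4 = 0
  col t2: 3·4 + 2·0 + 2·0 + 2·-3 + 3·-2 = 0
  col t3: 3·0 + 2·0 + 2·-4 + 2·4 + 3·0 = 0
  col t4: 3·2 + 2·0 + 2·0 + 2·-3 + 3·0 = 0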